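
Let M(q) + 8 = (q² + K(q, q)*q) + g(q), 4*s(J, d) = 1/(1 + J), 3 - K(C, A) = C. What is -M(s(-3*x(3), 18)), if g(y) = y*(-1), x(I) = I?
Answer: 129/16 ≈ 8.0625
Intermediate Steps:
g(y) = -y
K(C, A) = 3 - C
s(J, d) = 1/(4*(1 + J))
M(q) = -8 + q² - q + q*(3 - q) (M(q) = -8 + ((q² + (3 - q)*q) - q) = -8 + ((q² + q*(3 - q)) - q) = -8 + (q² - q + q*(3 - q)) = -8 + q² - q + q*(3 - q))
-M(s(-3*x(3), 18)) = -(-8 + 2*(1/(4*(1 - 3*3)))) = -(-8 + 2*(1/(4*(1 - 9)))) = -(-8 + 2*((¼)/(-8))) = -(-8 + 2*((¼)*(-⅛))) = -(-8 + 2*(-1/32)) = -(-8 - 1/16) = -1*(-129/16) = 129/16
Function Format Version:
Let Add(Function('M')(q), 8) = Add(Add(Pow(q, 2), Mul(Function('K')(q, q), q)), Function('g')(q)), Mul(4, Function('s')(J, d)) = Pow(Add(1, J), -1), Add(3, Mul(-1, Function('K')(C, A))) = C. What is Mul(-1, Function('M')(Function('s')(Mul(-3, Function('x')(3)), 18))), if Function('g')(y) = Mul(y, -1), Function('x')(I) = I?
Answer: Rational(129, 16) ≈ 8.0625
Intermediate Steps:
Function('g')(y) = Mul(-1, y)
Function('K')(C, A) = Add(3, Mul(-1, C))
Function('s')(J, d) = Mul(Rational(1, 4), Pow(Add(1, J), -1))
Function('M')(q) = Add(-8, Pow(q, 2), Mul(-1, q), Mul(q, Add(3, Mul(-1, q)))) (Function('M')(q) = Add(-8, Add(Add(Pow(q, 2), Mul(Add(3, Mul(-1, q)), q)), Mul(-1, q))) = Add(-8, Add(Add(Pow(q, 2), Mul(q, Add(3, Mul(-1, q)))), Mul(-1, q))) = Add(-8, Add(Pow(q, 2), Mul(-1, q), Mul(q, Add(3, Mul(-1, q))))) = Add(-8, Pow(q, 2), Mul(-1, q), Mul(q, Add(3, Mul(-1, q)))))
Mul(-1, Function('M')(Function('s')(Mul(-3, Function('x')(3)), 18))) = Mul(-1, Add(-8, Mul(2, Mul(Rational(1, 4), Pow(Add(1, Mul(-3, 3)), -1))))) = Mul(-1, Add(-8, Mul(2, Mul(Rational(1, 4), Pow(Add(1, -9), -1))))) = Mul(-1, Add(-8, Mul(2, Mul(Rational(1, 4), Pow(-8, -1))))) = Mul(-1, Add(-8, Mul(2, Mul(Rational(1, 4), Rational(-1, 8))))) = Mul(-1, Add(-8, Mul(2, Rational(-1, 32)))) = Mul(-1, Add(-8, Rational(-1, 16))) = Mul(-1, Rational(-129, 16)) = Rational(129, 16)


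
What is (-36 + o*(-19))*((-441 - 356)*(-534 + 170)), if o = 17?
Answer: -104148772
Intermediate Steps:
(-36 + o*(-19))*((-441 - 356)*(-534 + 170)) = (-36 + 17*(-19))*((-441 - 356)*(-534 + 170)) = (-36 - 323)*(-797*(-364)) = -359*290108 = -104148772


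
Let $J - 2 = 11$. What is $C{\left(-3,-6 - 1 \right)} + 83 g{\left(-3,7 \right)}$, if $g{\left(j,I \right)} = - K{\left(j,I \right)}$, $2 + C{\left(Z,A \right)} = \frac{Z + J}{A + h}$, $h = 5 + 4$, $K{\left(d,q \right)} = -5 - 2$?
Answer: $584$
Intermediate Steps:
$K{\left(d,q \right)} = -7$
$J = 13$ ($J = 2 + 11 = 13$)
$h = 9$
$C{\left(Z,A \right)} = -2 + \frac{13 + Z}{9 + A}$ ($C{\left(Z,A \right)} = -2 + \frac{Z + 13}{A + 9} = -2 + \frac{13 + Z}{9 + A}$)
$g{\left(j,I \right)} = 7$ ($g{\left(j,I \right)} = \left(-1\right) \left(-7\right) = 7$)
$C{\left(-3,-6 - 1 \right)} + 83 g{\left(-3,7 \right)} = \frac{-5 - 3 - 2 \left(-6 - 1\right)}{9 - 7} + 83 \cdot 7 = \frac{-5 - 3 - -14}{9 - 7} + 581 = \frac{-5 - 3 + 14}{2} + 581 = \frac{1}{2} \cdot 6 + 581 = 3 + 581 = 584$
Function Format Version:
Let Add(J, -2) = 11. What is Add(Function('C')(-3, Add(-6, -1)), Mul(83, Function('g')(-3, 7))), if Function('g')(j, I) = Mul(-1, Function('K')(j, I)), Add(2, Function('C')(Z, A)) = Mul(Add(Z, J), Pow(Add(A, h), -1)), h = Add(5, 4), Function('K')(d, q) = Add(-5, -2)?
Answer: 584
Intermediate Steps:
Function('K')(d, q) = -7
J = 13 (J = Add(2, 11) = 13)
h = 9
Function('C')(Z, A) = Add(-2, Mul(Pow(Add(9, A), -1), Add(13, Z))) (Function('C')(Z, A) = Add(-2, Mul(Add(Z, 13), Pow(Add(A, 9), -1))) = Add(-2, Mul(Add(13, Z), Pow(Add(9, A), -1))) = Add(-2, Mul(Pow(Add(9, A), -1), Add(13, Z))))
Function('g')(j, I) = 7 (Function('g')(j, I) = Mul(-1, -7) = 7)
Add(Function('C')(-3, Add(-6, -1)), Mul(83, Function('g')(-3, 7))) = Add(Mul(Pow(Add(9, Add(-6, -1)), -1), Add(-5, -3, Mul(-2, Add(-6, -1)))), Mul(83, 7)) = Add(Mul(Pow(Add(9, -7), -1), Add(-5, -3, Mul(-2, -7))), 581) = Add(Mul(Pow(2, -1), Add(-5, -3, 14)), 581) = Add(Mul(Rational(1, 2), 6), 581) = Add(3, 581) = 584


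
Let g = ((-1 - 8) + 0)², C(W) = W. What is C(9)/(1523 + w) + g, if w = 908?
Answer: 196920/2431 ≈ 81.004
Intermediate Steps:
g = 81 (g = (-9 + 0)² = (-9)² = 81)
C(9)/(1523 + w) + g = 9/(1523 + 908) + 81 = 9/2431 + 81 = 196920/2431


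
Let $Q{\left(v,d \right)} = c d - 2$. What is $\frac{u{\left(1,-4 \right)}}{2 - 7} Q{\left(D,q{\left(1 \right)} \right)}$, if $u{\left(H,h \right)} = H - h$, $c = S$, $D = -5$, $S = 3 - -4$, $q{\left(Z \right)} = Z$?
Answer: $-5$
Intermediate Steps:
$S = 7$ ($S = 3 + 4 = 7$)
$c = 7$
$Q{\left(v,d \right)} = -2 + 7 d$ ($Q{\left(v,d \right)} = 7 d - 2 = -2 + 7 d$)
$\frac{u{\left(1,-4 \right)}}{2 - 7} Q{\left(D,q{\left(1 \right)} \right)} = \frac{1 - -4}{2 - 7} \left(-2 + 7 \cdot 1\right) = \frac{1 + 4}{-5} \left(-2 + 7\right) = 5 \left(- \frac{1}{5}\right) 5 = \left(-1\right) 5 = -5$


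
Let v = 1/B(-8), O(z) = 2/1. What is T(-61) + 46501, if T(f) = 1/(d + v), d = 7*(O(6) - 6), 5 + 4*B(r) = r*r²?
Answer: 673333963/14480 ≈ 46501.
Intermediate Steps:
B(r) = -5/4 + r³/4 (B(r) = -5/4 + (r*r²)/4 = -5/4 + r³/4)
O(z) = 2 (O(z) = 2*1 = 2)
d = -28 (d = 7*(2 - 6) = 7*(-4) = -28)
v = -4/517 (v = 1/(-5/4 + (¼)*(-8)³) = 1/(-5/4 + (¼)*(-512)) = 1/(-5/4 - 128) = 1/(-517/4) = -4/517 ≈ -0.0077369)
T(f) = -517/14480 (T(f) = 1/(-28 - 4/517) = 1/(-14480/517) = -517/14480)
T(-61) + 46501 = -517/14480 + 46501 = 673333963/14480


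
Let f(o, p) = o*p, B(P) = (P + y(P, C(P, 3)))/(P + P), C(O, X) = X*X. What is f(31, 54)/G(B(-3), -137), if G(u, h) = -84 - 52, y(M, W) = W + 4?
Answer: -837/68 ≈ -12.309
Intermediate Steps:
C(O, X) = X**2
y(M, W) = 4 + W
B(P) = (13 + P)/(2*P) (B(P) = (P + (4 + 3**2))/(P + P) = (P + (4 + 9))/((2*P)) = (P + 13)*(1/(2*P)) = (13 + P)*(1/(2*P)) = (13 + P)/(2*P))
G(u, h) = -136
f(31, 54)/G(B(-3), -137) = (31*54)/(-136) = 1674*(-1/136) = -837/68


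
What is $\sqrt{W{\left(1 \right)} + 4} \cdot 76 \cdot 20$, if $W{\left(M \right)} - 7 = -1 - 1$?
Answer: $4560$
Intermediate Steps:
$W{\left(M \right)} = 5$ ($W{\left(M \right)} = 7 - 2 = 5$)
$\sqrt{W{\left(1 \right)} + 4} \cdot 76 \cdot 20 = \sqrt{5 + 4} \cdot 76 \cdot 20 = \sqrt{9} \cdot 76 \cdot 20 = 3 \cdot 76 \cdot 20 = 228 \cdot 20 = 4560$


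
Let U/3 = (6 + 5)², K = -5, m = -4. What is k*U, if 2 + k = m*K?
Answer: 6534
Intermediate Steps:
U = 363 (U = 3*(6 + 5)² = 3*11² = 3*121 = 363)
k = 18 (k = -2 - 4*(-5) = -2 + 20 = 18)
k*U = 18*363 = 6534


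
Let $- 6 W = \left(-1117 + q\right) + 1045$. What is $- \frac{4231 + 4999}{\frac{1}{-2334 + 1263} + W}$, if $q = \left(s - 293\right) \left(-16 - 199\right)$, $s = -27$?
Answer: $\frac{9885330}{12267949} \approx 0.80579$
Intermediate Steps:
$q = 68800$ ($q = \left(-27 - 293\right) \left(-16 - 199\right) = \left(-320\right) \left(-215\right) = 68800$)
$W = - \frac{34364}{3}$ ($W = - \frac{\left(-1117 + 68800\right) + 1045}{6} = - \frac{67683 + 1045}{6} = \left(- \frac{1}{6}\right) 68728 = - \frac{34364}{3} \approx -11455.0$)
$- \frac{4231 + 4999}{\frac{1}{-2334 + 1263} + W} = - \frac{4231 + 4999}{\frac{1}{-2334 + 1263} - \frac{34364}{3}} = - \frac{9230}{\frac{1}{-1071} - \frac{34364}{3}} = - \frac{9230}{- \frac{1}{1071} - \frac{34364}{3}} = - \frac{9230}{- \frac{12267949}{1071}} = - \frac{9230 \left(-1071\right)}{12267949} = \left(-1\right) \left(- \frac{9885330}{12267949}\right) = \frac{9885330}{12267949}$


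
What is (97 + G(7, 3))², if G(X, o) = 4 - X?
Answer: 8836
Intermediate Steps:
(97 + G(7, 3))² = (97 + (4 - 1*7))² = (97 + (4 - 7))² = (97 - 3)² = 94² = 8836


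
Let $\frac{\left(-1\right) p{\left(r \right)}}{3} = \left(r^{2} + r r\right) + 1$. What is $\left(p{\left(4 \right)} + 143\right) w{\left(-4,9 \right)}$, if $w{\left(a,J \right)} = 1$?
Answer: $44$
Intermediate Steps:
$p{\left(r \right)} = -3 - 6 r^{2}$ ($p{\left(r \right)} = - 3 \left(\left(r^{2} + r r\right) + 1\right) = - 3 \left(\left(r^{2} + r^{2}\right) + 1\right) = - 3 \left(2 r^{2} + 1\right) = - 3 \left(1 + 2 r^{2}\right) = -3 - 6 r^{2}$)
$\left(p{\left(4 \right)} + 143\right) w{\left(-4,9 \right)} = \left(\left(-3 - 6 \cdot 4^{2}\right) + 143\right) 1 = \left(\left(-3 - 96\right) + 143\right) 1 = \left(-99 + 143\right) 1 = 44 \cdot 1 = 44$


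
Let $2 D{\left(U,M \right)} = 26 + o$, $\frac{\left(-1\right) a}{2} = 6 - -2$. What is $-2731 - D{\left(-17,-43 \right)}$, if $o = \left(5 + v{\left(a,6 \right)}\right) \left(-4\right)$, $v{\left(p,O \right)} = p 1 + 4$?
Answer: $-2758$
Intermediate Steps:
$a = -16$ ($a = - 2 \left(6 - -2\right) = - 2 \left(6 + 2\right) = \left(-2\right) 8 = -16$)
$v{\left(p,O \right)} = 4 + p$ ($v{\left(p,O \right)} = p + 4 = 4 + p$)
$o = 28$ ($o = \left(5 + \left(4 - 16\right)\right) \left(-4\right) = \left(5 - 12\right) \left(-4\right) = \left(-7\right) \left(-4\right) = 28$)
$D{\left(U,M \right)} = 27$ ($D{\left(U,M \right)} = \frac{26 + 28}{2} = \frac{1}{2} \cdot 54 = 27$)
$-2731 - D{\left(-17,-43 \right)} = -2731 - 27 = -2758$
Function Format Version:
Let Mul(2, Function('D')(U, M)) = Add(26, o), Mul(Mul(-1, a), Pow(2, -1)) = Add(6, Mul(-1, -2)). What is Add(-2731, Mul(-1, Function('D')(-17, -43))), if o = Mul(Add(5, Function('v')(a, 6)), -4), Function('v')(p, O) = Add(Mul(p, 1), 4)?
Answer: -2758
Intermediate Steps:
a = -16 (a = Mul(-2, Add(6, Mul(-1, -2))) = Mul(-2, Add(6, 2)) = Mul(-2, 8) = -16)
Function('v')(p, O) = Add(4, p) (Function('v')(p, O) = Add(p, 4) = Add(4, p))
o = 28 (o = Mul(Add(5, Add(4, -16)), -4) = Mul(Add(5, -12), -4) = Mul(-7, -4) = 28)
Function('D')(U, M) = 27 (Function('D')(U, M) = Mul(Rational(1, 2), Add(26, 28)) = Mul(Rational(1, 2), 54) = 27)
Add(-2731, Mul(-1, Function('D')(-17, -43))) = Add(-2731, Mul(-1, 27)) = Add(-2731, -27) = -2758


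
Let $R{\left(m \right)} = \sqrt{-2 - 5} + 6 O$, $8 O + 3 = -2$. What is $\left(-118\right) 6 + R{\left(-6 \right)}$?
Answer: $- \frac{2847}{4} + i \sqrt{7} \approx -711.75 + 2.6458 i$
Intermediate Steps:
$O = - \frac{5}{8}$ ($O = - \frac{3}{8} + \frac{1}{8} \left(-2\right) = - \frac{3}{8} - \frac{1}{4} = - \frac{5}{8} \approx -0.625$)
$R{\left(m \right)} = - \frac{15}{4} + i \sqrt{7}$ ($R{\left(m \right)} = \sqrt{-2 - 5} + 6 \left(- \frac{5}{8}\right) = \sqrt{-7} - \frac{15}{4} = i \sqrt{7} - \frac{15}{4} = - \frac{15}{4} + i \sqrt{7}$)
$\left(-118\right) 6 + R{\left(-6 \right)} = \left(-118\right) 6 - \left(\frac{15}{4} - i \sqrt{7}\right) = -708 - \left(\frac{15}{4} - i \sqrt{7}\right) = - \frac{2847}{4} + i \sqrt{7}$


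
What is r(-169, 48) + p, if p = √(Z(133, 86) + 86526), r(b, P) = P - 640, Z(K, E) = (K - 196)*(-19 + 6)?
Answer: -592 + 3*√9705 ≈ -296.46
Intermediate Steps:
Z(K, E) = 2548 - 13*K (Z(K, E) = (-196 + K)*(-13) = 2548 - 13*K)
r(b, P) = -640 + P
p = 3*√9705 (p = √((2548 - 13*133) + 86526) = √((2548 - 1729) + 86526) = √(819 + 86526) = √87345 = 3*√9705 ≈ 295.54)
r(-169, 48) + p = (-640 + 48) + 3*√9705 = -592 + 3*√9705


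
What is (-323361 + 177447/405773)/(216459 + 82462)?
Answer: -131210985606/121294070933 ≈ -1.0818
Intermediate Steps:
(-323361 + 177447/405773)/(216459 + 82462) = (-323361 + 177447*(1/405773))/298921 = (-323361 + 177447/405773)*(1/298921) = -131210985606/405773*1/298921 = -131210985606/121294070933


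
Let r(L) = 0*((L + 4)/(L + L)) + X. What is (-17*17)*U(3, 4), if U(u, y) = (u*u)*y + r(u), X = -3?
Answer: -9537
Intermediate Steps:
r(L) = -3 (r(L) = 0*((L + 4)/(L + L)) - 3 = 0*((4 + L)/((2*L))) - 3 = 0*((4 + L)*(1/(2*L))) - 3 = 0*((4 + L)/(2*L)) - 3 = 0 - 3 = -3)
U(u, y) = -3 + y*u² (U(u, y) = (u*u)*y - 3 = u²*y - 3 = y*u² - 3 = -3 + y*u²)
(-17*17)*U(3, 4) = (-17*17)*(-3 + 4*3²) = -289*(-3 + 4*9) = -289*(-3 + 36) = -289*33 = -9537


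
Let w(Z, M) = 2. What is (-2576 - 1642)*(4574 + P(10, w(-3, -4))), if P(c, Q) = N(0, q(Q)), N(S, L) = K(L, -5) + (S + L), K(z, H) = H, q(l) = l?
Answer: -19280478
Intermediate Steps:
N(S, L) = -5 + L + S (N(S, L) = -5 + (S + L) = -5 + (L + S) = -5 + L + S)
P(c, Q) = -5 + Q (P(c, Q) = -5 + Q + 0 = -5 + Q)
(-2576 - 1642)*(4574 + P(10, w(-3, -4))) = (-2576 - 1642)*(4574 + (-5 + 2)) = -4218*(4574 - 3) = -4218*4571 = -19280478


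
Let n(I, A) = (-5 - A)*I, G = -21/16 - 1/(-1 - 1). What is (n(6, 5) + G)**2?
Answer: 946729/256 ≈ 3698.2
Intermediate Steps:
G = -13/16 (G = -21*1/16 - 1/(-2) = -21/16 - 1*(-1/2) = -21/16 + 1/2 = -13/16 ≈ -0.81250)
n(I, A) = I*(-5 - A)
(n(6, 5) + G)**2 = (-1*6*(5 + 5) - 13/16)**2 = (-1*6*10 - 13/16)**2 = (-60 - 13/16)**2 = (-973/16)**2 = 946729/256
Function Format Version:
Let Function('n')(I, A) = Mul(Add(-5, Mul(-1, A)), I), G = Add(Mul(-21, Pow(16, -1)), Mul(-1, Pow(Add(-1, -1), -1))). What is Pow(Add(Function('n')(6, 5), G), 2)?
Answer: Rational(946729, 256) ≈ 3698.2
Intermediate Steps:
G = Rational(-13, 16) (G = Add(Mul(-21, Rational(1, 16)), Mul(-1, Pow(-2, -1))) = Add(Rational(-21, 16), Mul(-1, Rational(-1, 2))) = Add(Rational(-21, 16), Rational(1, 2)) = Rational(-13, 16) ≈ -0.81250)
Function('n')(I, A) = Mul(I, Add(-5, Mul(-1, A)))
Pow(Add(Function('n')(6, 5), G), 2) = Pow(Add(Mul(-1, 6, Add(5, 5)), Rational(-13, 16)), 2) = Pow(Add(Mul(-1, 6, 10), Rational(-13, 16)), 2) = Pow(Add(-60, Rational(-13, 16)), 2) = Pow(Rational(-973, 16), 2) = Rational(946729, 256)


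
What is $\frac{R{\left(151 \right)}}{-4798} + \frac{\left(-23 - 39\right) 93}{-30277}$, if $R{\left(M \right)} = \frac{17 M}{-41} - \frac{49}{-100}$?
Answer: $\frac{121138878207}{595603088600} \approx 0.20339$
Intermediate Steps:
$R{\left(M \right)} = \frac{49}{100} - \frac{17 M}{41}$ ($R{\left(M \right)} = 17 M \left(- \frac{1}{41}\right) - - \frac{49}{100} = - \frac{17 M}{41} + \frac{49}{100} = \frac{49}{100} - \frac{17 M}{41}$)
$\frac{R{\left(151 \right)}}{-4798} + \frac{\left(-23 - 39\right) 93}{-30277} = \frac{\frac{49}{100} - \frac{2567}{41}}{-4798} + \frac{\left(-23 - 39\right) 93}{-30277} = \left(\frac{49}{100} - \frac{2567}{41}\right) \left(- \frac{1}{4798}\right) + \left(-62\right) 93 \left(- \frac{1}{30277}\right) = \left(- \frac{254691}{4100}\right) \left(- \frac{1}{4798}\right) - - \frac{5766}{30277} = \frac{254691}{19671800} + \frac{5766}{30277} = \frac{121138878207}{595603088600}$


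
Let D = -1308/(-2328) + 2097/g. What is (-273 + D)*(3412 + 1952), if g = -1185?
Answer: -56355634962/38315 ≈ -1.4709e+6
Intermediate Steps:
D = -92551/76630 (D = -1308/(-2328) + 2097/(-1185) = -1308*(-1/2328) + 2097*(-1/1185) = 109/194 - 699/395 = -92551/76630 ≈ -1.2078)
(-273 + D)*(3412 + 1952) = (-273 - 92551/76630)*(3412 + 1952) = -21012541/76630*5364 = -56355634962/38315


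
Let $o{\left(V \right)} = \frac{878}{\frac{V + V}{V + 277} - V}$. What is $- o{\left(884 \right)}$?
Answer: $\frac{509679}{512278} \approx 0.99493$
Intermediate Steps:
$o{\left(V \right)} = \frac{878}{- V + \frac{2 V}{277 + V}}$ ($o{\left(V \right)} = \frac{878}{\frac{2 V}{277 + V} - V} = \frac{878}{- V + \frac{2 V}{277 + V}}$)
$- o{\left(884 \right)} = - \frac{878 \left(-277 - 884\right)}{884 \left(275 + 884\right)} = - \frac{878 \left(-277 - 884\right)}{884 \cdot 1159} = - \frac{878 \left(-1161\right)}{884 \cdot 1159} = \left(-1\right) \left(- \frac{509679}{512278}\right) = \frac{509679}{512278}$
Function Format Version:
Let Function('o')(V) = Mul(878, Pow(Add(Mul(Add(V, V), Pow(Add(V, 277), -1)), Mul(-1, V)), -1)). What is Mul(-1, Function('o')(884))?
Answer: Rational(509679, 512278) ≈ 0.99493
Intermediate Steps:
Function('o')(V) = Mul(878, Pow(Add(Mul(-1, V), Mul(2, V, Pow(Add(277, V), -1))), -1)) (Function('o')(V) = Mul(878, Pow(Add(Mul(Mul(2, V), Pow(Add(277, V), -1)), Mul(-1, V)), -1)) = Mul(878, Pow(Add(Mul(2, V, Pow(Add(277, V), -1)), Mul(-1, V)), -1)) = Mul(878, Pow(Add(Mul(-1, V), Mul(2, V, Pow(Add(277, V), -1))), -1)))
Mul(-1, Function('o')(884)) = Mul(-1, Mul(878, Pow(884, -1), Pow(Add(275, 884), -1), Add(-277, Mul(-1, 884)))) = Mul(-1, Mul(878, Rational(1, 884), Pow(1159, -1), Add(-277, -884))) = Mul(-1, Mul(878, Rational(1, 884), Rational(1, 1159), -1161)) = Mul(-1, Rational(-509679, 512278)) = Rational(509679, 512278)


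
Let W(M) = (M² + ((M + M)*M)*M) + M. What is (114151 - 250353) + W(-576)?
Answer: -382010954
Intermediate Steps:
W(M) = M + M² + 2*M³ (W(M) = (M² + ((2*M)*M)*M) + M = (M² + (2*M²)*M) + M = (M² + 2*M³) + M = M + M² + 2*M³)
(114151 - 250353) + W(-576) = (114151 - 250353) - 576*(1 - 576 + 2*(-576)²) = -136202 - 576*(1 - 576 + 2*331776) = -136202 - 576*(1 - 576 + 663552) = -136202 - 576*662977 = -136202 - 381874752 = -382010954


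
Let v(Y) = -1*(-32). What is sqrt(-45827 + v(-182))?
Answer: I*sqrt(45795) ≈ 214.0*I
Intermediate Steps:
v(Y) = 32
sqrt(-45827 + v(-182)) = sqrt(-45827 + 32) = sqrt(-45795) = I*sqrt(45795)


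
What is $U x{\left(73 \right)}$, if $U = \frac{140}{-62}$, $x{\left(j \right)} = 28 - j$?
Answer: $\frac{3150}{31} \approx 101.61$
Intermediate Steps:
$U = - \frac{70}{31}$ ($U = 140 \left(- \frac{1}{62}\right) = - \frac{70}{31} \approx -2.2581$)
$U x{\left(73 \right)} = - \frac{70 \left(28 - 73\right)}{31} = \left(- \frac{70}{31}\right) \left(-45\right) = \frac{3150}{31}$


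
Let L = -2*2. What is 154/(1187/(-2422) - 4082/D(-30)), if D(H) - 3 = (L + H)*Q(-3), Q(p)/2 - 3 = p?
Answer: -1118964/9890165 ≈ -0.11314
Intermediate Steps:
Q(p) = 6 + 2*p
L = -4
D(H) = 3 (D(H) = 3 + (-4 + H)*(6 + 2*(-3)) = 3 + (-4 + H)*(6 - 6) = 3 + (-4 + H)*0 = 3 + 0 = 3)
154/(1187/(-2422) - 4082/D(-30)) = 154/(1187/(-2422) - 4082/3) = 154/(1187*(-1/2422) - 4082*⅓) = 154/(-1187/2422 - 4082/3) = 154/(-9890165/7266) = 154*(-7266/9890165) = -1118964/9890165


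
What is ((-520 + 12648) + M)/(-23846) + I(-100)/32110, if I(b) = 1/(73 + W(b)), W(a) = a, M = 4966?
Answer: -7410004513/10336883310 ≈ -0.71685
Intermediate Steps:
I(b) = 1/(73 + b)
((-520 + 12648) + M)/(-23846) + I(-100)/32110 = ((-520 + 12648) + 4966)/(-23846) + 1/((73 - 100)*32110) = (12128 + 4966)*(-1/23846) + (1/32110)/(-27) = 17094*(-1/23846) - 1/27*1/32110 = -8547/11923 - 1/866970 = -7410004513/10336883310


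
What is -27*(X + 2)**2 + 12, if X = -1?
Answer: -15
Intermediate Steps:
-27*(X + 2)**2 + 12 = -27*(-1 + 2)**2 + 12 = -27*1**2 + 12 = -27*1 + 12 = -27 + 12 = -15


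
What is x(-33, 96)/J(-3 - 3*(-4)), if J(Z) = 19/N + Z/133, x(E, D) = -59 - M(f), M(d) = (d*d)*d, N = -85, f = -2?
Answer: 576555/1762 ≈ 327.22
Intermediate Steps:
M(d) = d³ (M(d) = d²*d = d³)
x(E, D) = -51 (x(E, D) = -59 - 1*(-2)³ = -59 - 1*(-8) = -59 + 8 = -51)
J(Z) = -19/85 + Z/133 (J(Z) = 19/(-85) + Z/133 = 19*(-1/85) + Z*(1/133) = -19/85 + Z/133)
x(-33, 96)/J(-3 - 3*(-4)) = -51/(-19/85 + (-3 - 3*(-4))/133) = -51/(-19/85 + (-3 + 12)/133) = -51/(-19/85 + (1/133)*9) = -51/(-19/85 + 9/133) = -51/(-1762/11305) = -51*(-11305/1762) = 576555/1762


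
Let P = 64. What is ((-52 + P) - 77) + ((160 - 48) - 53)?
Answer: -6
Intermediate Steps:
((-52 + P) - 77) + ((160 - 48) - 53) = ((-52 + 64) - 77) + ((160 - 48) - 53) = (12 - 77) + (112 - 53) = -65 + 59 = -6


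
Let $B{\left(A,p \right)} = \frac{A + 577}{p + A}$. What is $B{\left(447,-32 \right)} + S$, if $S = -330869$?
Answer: $- \frac{137309611}{415} \approx -3.3087 \cdot 10^{5}$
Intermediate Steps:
$B{\left(A,p \right)} = \frac{577 + A}{A + p}$
$B{\left(447,-32 \right)} + S = \frac{577 + 447}{447 - 32} - 330869 = \frac{1}{415} \cdot 1024 - 330869 = \frac{1024}{415} - 330869 = - \frac{137309611}{415}$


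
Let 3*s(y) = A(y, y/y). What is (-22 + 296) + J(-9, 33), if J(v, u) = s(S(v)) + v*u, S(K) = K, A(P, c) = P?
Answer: -26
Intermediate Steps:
s(y) = y/3
J(v, u) = v/3 + u*v (J(v, u) = v/3 + v*u = v/3 + u*v)
(-22 + 296) + J(-9, 33) = (-22 + 296) - 9*(1/3 + 33) = 274 - 9*100/3 = 274 - 300 = -26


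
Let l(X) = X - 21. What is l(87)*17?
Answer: 1122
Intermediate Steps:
l(X) = -21 + X
l(87)*17 = (-21 + 87)*17 = 66*17 = 1122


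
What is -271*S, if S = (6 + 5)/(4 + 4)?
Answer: -2981/8 ≈ -372.63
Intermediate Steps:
S = 11/8 ≈ 1.3750
-271*S = -271*11/8 = -2981/8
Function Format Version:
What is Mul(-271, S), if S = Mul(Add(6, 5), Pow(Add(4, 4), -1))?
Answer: Rational(-2981, 8) ≈ -372.63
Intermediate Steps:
S = Rational(11, 8) (S = Mul(11, Pow(8, -1)) = Mul(11, Rational(1, 8)) = Rational(11, 8) ≈ 1.3750)
Mul(-271, S) = Mul(-271, Rational(11, 8)) = Rational(-2981, 8)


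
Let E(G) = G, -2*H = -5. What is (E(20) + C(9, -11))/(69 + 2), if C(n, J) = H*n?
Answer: 85/142 ≈ 0.59859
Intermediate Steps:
H = 5/2 (H = -½*(-5) = 5/2 ≈ 2.5000)
C(n, J) = 5*n/2
(E(20) + C(9, -11))/(69 + 2) = (20 + (5/2)*9)/(69 + 2) = (20 + 45/2)/71 = (85/2)*(1/71) = 85/142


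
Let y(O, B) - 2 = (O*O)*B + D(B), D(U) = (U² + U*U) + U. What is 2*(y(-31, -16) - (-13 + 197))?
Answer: -30124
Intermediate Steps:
D(U) = U + 2*U² (D(U) = (U² + U²) + U = 2*U² + U = U + 2*U²)
y(O, B) = 2 + B*O² + B*(1 + 2*B) (y(O, B) = 2 + ((O*O)*B + B*(1 + 2*B)) = 2 + (O²*B + B*(1 + 2*B)) = 2 + (B*O² + B*(1 + 2*B)) = 2 + B*O² + B*(1 + 2*B))
2*(y(-31, -16) - (-13 + 197)) = 2*((2 - 16*(-31)² - 16*(1 + 2*(-16))) - (-13 + 197)) = 2*((2 - 16*961 - 16*(1 - 32)) - 1*184) = 2*((2 - 15376 - 16*(-31)) - 184) = 2*((2 - 15376 + 496) - 184) = 2*(-14878 - 184) = 2*(-15062) = -30124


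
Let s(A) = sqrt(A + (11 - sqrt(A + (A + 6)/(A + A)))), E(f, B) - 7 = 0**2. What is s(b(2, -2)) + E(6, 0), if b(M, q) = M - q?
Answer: 7 + sqrt(60 - 2*sqrt(21))/2 ≈ 10.565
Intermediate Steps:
E(f, B) = 7 (E(f, B) = 7 + 0**2 = 7 + 0 = 7)
s(A) = sqrt(11 + A - sqrt(A + (6 + A)/(2*A))) (s(A) = sqrt(A + (11 - sqrt(A + (6 + A)/((2*A))))) = sqrt(A + (11 - sqrt(A + (6 + A)*(1/(2*A))))) = sqrt(A + (11 - sqrt(A + (6 + A)/(2*A)))) = sqrt(11 + A - sqrt(A + (6 + A)/(2*A))))
s(b(2, -2)) + E(6, 0) = sqrt(44 + 4*(2 - 1*(-2)) - 2*sqrt(2)*sqrt(1 + 2*(2 - 1*(-2)) + 6/(2 - 1*(-2))))/2 + 7 = sqrt(44 + 4*(2 + 2) - 2*sqrt(2)*sqrt(1 + 2*(2 + 2) + 6/(2 + 2)))/2 + 7 = sqrt(44 + 4*4 - 2*sqrt(2)*sqrt(1 + 2*4 + 6/4))/2 + 7 = sqrt(44 + 16 - 2*sqrt(2)*sqrt(1 + 8 + 6*(1/4)))/2 + 7 = sqrt(44 + 16 - 2*sqrt(2)*sqrt(1 + 8 + 3/2))/2 + 7 = sqrt(44 + 16 - 2*sqrt(2)*sqrt(21/2))/2 + 7 = sqrt(44 + 16 - 2*sqrt(2)*sqrt(42)/2)/2 + 7 = sqrt(44 + 16 - 2*sqrt(21))/2 + 7 = sqrt(60 - 2*sqrt(21))/2 + 7 = 7 + sqrt(60 - 2*sqrt(21))/2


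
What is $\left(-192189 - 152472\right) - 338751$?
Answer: $-683412$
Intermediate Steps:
$\left(-192189 - 152472\right) - 338751 = -344661 - 338751 = -683412$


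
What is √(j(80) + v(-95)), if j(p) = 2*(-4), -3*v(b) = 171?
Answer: I*√65 ≈ 8.0623*I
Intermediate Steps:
v(b) = -57 (v(b) = -⅓*171 = -57)
j(p) = -8
√(j(80) + v(-95)) = √(-8 - 57) = √(-65) = I*√65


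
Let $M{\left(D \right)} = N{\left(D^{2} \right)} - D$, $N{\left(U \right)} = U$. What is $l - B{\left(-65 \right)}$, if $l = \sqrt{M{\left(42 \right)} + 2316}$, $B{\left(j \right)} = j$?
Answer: $65 + \sqrt{4038} \approx 128.55$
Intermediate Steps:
$M{\left(D \right)} = D^{2} - D$
$l = \sqrt{4038}$ ($l = \sqrt{42 \left(-1 + 42\right) + 2316} = \sqrt{42 \cdot 41 + 2316} = \sqrt{1722 + 2316} = \sqrt{4038} \approx 63.545$)
$l - B{\left(-65 \right)} = \sqrt{4038} - -65 = \sqrt{4038} + 65 = 65 + \sqrt{4038}$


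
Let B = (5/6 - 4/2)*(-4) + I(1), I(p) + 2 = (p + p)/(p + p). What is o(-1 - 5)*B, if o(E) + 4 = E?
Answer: -110/3 ≈ -36.667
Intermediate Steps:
I(p) = -1 (I(p) = -2 + (p + p)/(p + p) = -2 + (2*p)/((2*p)) = -2 + (2*p)*(1/(2*p)) = -2 + 1 = -1)
o(E) = -4 + E
B = 11/3 (B = (5/6 - 4/2)*(-4) - 1 = (5*(⅙) - 4*½)*(-4) - 1 = (⅚ - 2)*(-4) - 1 = -7/6*(-4) - 1 = 14/3 - 1 = 11/3 ≈ 3.6667)
o(-1 - 5)*B = (-4 + (-1 - 5))*(11/3) = (-4 - 6)*(11/3) = -10*11/3 = -110/3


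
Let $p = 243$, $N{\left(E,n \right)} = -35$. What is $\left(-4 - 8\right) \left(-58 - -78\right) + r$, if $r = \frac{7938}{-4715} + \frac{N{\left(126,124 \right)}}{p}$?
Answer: $- \frac{277072759}{1145745} \approx -241.83$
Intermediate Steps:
$r = - \frac{2093959}{1145745}$ ($r = \frac{7938}{-4715} - \frac{35}{243} = 7938 \left(- \frac{1}{4715}\right) - \frac{35}{243} = - \frac{7938}{4715} - \frac{35}{243} = - \frac{2093959}{1145745} \approx -1.8276$)
$\left(-4 - 8\right) \left(-58 - -78\right) + r = \left(-4 - 8\right) \left(-58 - -78\right) - \frac{2093959}{1145745} = \left(-4 - 8\right) \left(-58 + 78\right) - \frac{2093959}{1145745} = \left(-12\right) 20 - \frac{2093959}{1145745} = -240 - \frac{2093959}{1145745} = - \frac{277072759}{1145745}$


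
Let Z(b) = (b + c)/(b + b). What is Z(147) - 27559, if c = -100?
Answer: -8102299/294 ≈ -27559.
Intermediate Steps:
Z(b) = (-100 + b)/(2*b) (Z(b) = (b - 100)/(b + b) = (-100 + b)/((2*b)) = (-100 + b)*(1/(2*b)) = (-100 + b)/(2*b))
Z(147) - 27559 = (½)*(-100 + 147)/147 - 27559 = (½)*(1/147)*47 - 27559 = 47/294 - 27559 = -8102299/294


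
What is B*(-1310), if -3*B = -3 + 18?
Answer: 6550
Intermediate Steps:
B = -5 (B = -(-3 + 18)/3 = -1/3*15 = -5)
B*(-1310) = -5*(-1310) = 6550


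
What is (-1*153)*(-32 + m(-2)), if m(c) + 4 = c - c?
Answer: 5508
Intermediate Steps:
m(c) = -4 (m(c) = -4 + (c - c) = -4 + 0 = -4)
(-1*153)*(-32 + m(-2)) = (-1*153)*(-32 - 4) = -153*(-36) = 5508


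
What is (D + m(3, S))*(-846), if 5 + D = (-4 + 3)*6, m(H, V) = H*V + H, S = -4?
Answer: 16920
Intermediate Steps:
m(H, V) = H + H*V
D = -11 (D = -5 + (-4 + 3)*6 = -5 - 1*6 = -5 - 6 = -11)
(D + m(3, S))*(-846) = (-11 + 3*(1 - 4))*(-846) = (-11 + 3*(-3))*(-846) = (-11 - 9)*(-846) = -20*(-846) = 16920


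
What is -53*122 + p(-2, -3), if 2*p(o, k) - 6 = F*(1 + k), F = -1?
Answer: -6462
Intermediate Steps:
p(o, k) = 5/2 - k/2 (p(o, k) = 3 + (-(1 + k))/2 = 3 + (-1 - k)/2 = 3 + (-½ - k/2) = 5/2 - k/2)
-53*122 + p(-2, -3) = -53*122 + (5/2 - ½*(-3)) = -6466 + (5/2 + 3/2) = -6466 + 4 = -6462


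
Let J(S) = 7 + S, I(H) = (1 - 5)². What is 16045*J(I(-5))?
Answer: 369035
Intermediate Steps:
I(H) = 16 (I(H) = (-4)² = 16)
16045*J(I(-5)) = 16045*(7 + 16) = 16045*23 = 369035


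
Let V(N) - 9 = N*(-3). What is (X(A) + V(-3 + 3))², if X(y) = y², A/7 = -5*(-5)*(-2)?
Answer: 15008455081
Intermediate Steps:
V(N) = 9 - 3*N (V(N) = 9 + N*(-3) = 9 - 3*N)
A = -350 (A = 7*(-5*(-5)*(-2)) = 7*(25*(-2)) = 7*(-50) = -350)
(X(A) + V(-3 + 3))² = ((-350)² + (9 - 3*(-3 + 3)))² = (122500 + (9 - 3*0))² = (122500 + (9 + 0))² = (122500 + 9)² = 122509² = 15008455081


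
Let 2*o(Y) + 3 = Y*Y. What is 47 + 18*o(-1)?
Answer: 29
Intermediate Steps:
o(Y) = -3/2 + Y**2/2 (o(Y) = -3/2 + (Y*Y)/2 = -3/2 + Y**2/2)
47 + 18*o(-1) = 47 + 18*(-3/2 + (1/2)*(-1)**2) = 47 + 18*(-3/2 + (1/2)*1) = 47 + 18*(-3/2 + 1/2) = 47 + 18*(-1) = 47 - 18 = 29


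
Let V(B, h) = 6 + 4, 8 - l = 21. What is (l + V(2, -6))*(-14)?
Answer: 42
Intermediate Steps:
l = -13 (l = 8 - 1*21 = 8 - 21 = -13)
V(B, h) = 10
(l + V(2, -6))*(-14) = (-13 + 10)*(-14) = -3*(-14) = 42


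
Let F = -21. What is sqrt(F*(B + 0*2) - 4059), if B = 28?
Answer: I*sqrt(4647) ≈ 68.169*I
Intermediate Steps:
sqrt(F*(B + 0*2) - 4059) = sqrt(-21*(28 + 0*2) - 4059) = sqrt(-21*(28 + 0) - 4059) = sqrt(-21*28 - 4059) = sqrt(-588 - 4059) = sqrt(-4647) = I*sqrt(4647)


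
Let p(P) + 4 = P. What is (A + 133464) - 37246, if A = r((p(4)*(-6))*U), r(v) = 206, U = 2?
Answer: 96424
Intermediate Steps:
p(P) = -4 + P
A = 206
(A + 133464) - 37246 = (206 + 133464) - 37246 = 133670 - 37246 = 96424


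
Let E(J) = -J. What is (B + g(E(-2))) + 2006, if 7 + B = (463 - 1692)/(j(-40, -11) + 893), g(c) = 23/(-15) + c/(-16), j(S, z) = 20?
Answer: 218681273/109560 ≈ 1996.0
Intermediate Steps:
g(c) = -23/15 - c/16 (g(c) = 23*(-1/15) + c*(-1/16) = -23/15 - c/16)
B = -7620/913 (B = -7 + (463 - 1692)/(20 + 893) = -7 - 1229/913 = -7620/913 ≈ -8.3461)
(B + g(E(-2))) + 2006 = (-7620/913 + (-23/15 - (-1)*(-2)/16)) + 2006 = (-7620/913 + (-23/15 - 1/16*2)) + 2006 = (-7620/913 + (-23/15 - 1/8)) + 2006 = (-7620/913 - 199/120) + 2006 = -1096087/109560 + 2006 = 218681273/109560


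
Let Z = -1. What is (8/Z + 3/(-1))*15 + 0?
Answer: -165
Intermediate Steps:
(8/Z + 3/(-1))*15 + 0 = (8/(-1) + 3/(-1))*15 + 0 = (8*(-1) + 3*(-1))*15 + 0 = (-8 - 3)*15 + 0 = -11*15 + 0 = -165 + 0 = -165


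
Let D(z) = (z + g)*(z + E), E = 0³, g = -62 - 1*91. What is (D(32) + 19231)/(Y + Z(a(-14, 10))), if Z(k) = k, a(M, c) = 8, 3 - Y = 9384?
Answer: -15359/9373 ≈ -1.6386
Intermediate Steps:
Y = -9381 (Y = 3 - 1*9384 = 3 - 9384 = -9381)
g = -153 (g = -62 - 91 = -153)
E = 0
D(z) = z*(-153 + z) (D(z) = (z - 153)*(z + 0) = (-153 + z)*z = z*(-153 + z))
(D(32) + 19231)/(Y + Z(a(-14, 10))) = (32*(-153 + 32) + 19231)/(-9381 + 8) = (32*(-121) + 19231)/(-9373) = (-3872 + 19231)*(-1/9373) = 15359*(-1/9373) = -15359/9373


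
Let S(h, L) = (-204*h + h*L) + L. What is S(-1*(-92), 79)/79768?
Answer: -11421/79768 ≈ -0.14318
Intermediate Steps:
S(h, L) = L - 204*h + L*h (S(h, L) = (-204*h + L*h) + L = L - 204*h + L*h)
S(-1*(-92), 79)/79768 = (79 - (-204)*(-92) + 79*(-1*(-92)))/79768 = (79 - 204*92 + 79*92)*(1/79768) = (79 - 18768 + 7268)*(1/79768) = -11421*1/79768 = -11421/79768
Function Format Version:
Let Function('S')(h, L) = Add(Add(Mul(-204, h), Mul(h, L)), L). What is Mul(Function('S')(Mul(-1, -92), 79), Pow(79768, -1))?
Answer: Rational(-11421, 79768) ≈ -0.14318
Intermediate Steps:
Function('S')(h, L) = Add(L, Mul(-204, h), Mul(L, h)) (Function('S')(h, L) = Add(Add(Mul(-204, h), Mul(L, h)), L) = Add(L, Mul(-204, h), Mul(L, h)))
Mul(Function('S')(Mul(-1, -92), 79), Pow(79768, -1)) = Mul(Add(79, Mul(-204, Mul(-1, -92)), Mul(79, Mul(-1, -92))), Pow(79768, -1)) = Mul(Add(79, Mul(-204, 92), Mul(79, 92)), Rational(1, 79768)) = Mul(Add(79, -18768, 7268), Rational(1, 79768)) = Mul(-11421, Rational(1, 79768)) = Rational(-11421, 79768)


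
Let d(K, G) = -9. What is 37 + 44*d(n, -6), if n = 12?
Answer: -359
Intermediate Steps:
37 + 44*d(n, -6) = 37 + 44*(-9) = 37 - 396 = -359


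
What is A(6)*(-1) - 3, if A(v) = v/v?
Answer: -4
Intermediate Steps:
A(v) = 1
A(6)*(-1) - 3 = 1*(-1) - 3 = -1 - 3 = -4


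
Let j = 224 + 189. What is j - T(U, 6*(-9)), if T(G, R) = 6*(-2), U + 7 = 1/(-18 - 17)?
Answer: 425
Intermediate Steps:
U = -246/35 (U = -7 + 1/(-18 - 17) = -7 + 1/(-35) = -7 - 1/35 = -246/35 ≈ -7.0286)
T(G, R) = -12
j = 413
j - T(U, 6*(-9)) = 413 - 1*(-12) = 413 + 12 = 425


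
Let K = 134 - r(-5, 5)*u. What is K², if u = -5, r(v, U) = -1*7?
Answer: 9801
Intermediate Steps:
r(v, U) = -7
K = 99 (K = 134 - (-7)*(-5) = 134 - 1*35 = 134 - 35 = 99)
K² = 99² = 9801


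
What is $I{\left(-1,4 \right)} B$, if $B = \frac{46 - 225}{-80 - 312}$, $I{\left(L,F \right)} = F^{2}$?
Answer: $\frac{358}{49} \approx 7.3061$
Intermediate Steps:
$B = \frac{179}{392}$ ($B = - \frac{179}{-392} = \left(-179\right) \left(- \frac{1}{392}\right) = \frac{179}{392} \approx 0.45663$)
$I{\left(-1,4 \right)} B = 4^{2} \cdot \frac{179}{392} = 16 \cdot \frac{179}{392} = \frac{358}{49}$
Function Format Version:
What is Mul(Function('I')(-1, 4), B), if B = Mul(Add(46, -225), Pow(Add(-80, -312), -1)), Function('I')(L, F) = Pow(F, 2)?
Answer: Rational(358, 49) ≈ 7.3061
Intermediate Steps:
B = Rational(179, 392) (B = Mul(-179, Pow(-392, -1)) = Mul(-179, Rational(-1, 392)) = Rational(179, 392) ≈ 0.45663)
Mul(Function('I')(-1, 4), B) = Mul(Pow(4, 2), Rational(179, 392)) = Mul(16, Rational(179, 392)) = Rational(358, 49)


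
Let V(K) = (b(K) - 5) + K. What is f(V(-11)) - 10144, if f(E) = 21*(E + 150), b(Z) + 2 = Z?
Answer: -7603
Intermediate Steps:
b(Z) = -2 + Z
V(K) = -7 + 2*K (V(K) = ((-2 + K) - 5) + K = (-7 + K) + K = -7 + 2*K)
f(E) = 3150 + 21*E (f(E) = 21*(150 + E) = 3150 + 21*E)
f(V(-11)) - 10144 = (3150 + 21*(-7 + 2*(-11))) - 10144 = (3150 + 21*(-7 - 22)) - 10144 = (3150 + 21*(-29)) - 10144 = (3150 - 609) - 10144 = 2541 - 10144 = -7603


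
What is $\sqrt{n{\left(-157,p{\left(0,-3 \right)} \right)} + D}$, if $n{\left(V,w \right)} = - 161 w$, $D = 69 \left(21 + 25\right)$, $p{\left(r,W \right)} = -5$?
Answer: $\sqrt{3979} \approx 63.079$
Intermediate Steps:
$D = 3174$ ($D = 69 \cdot 46 = 3174$)
$\sqrt{n{\left(-157,p{\left(0,-3 \right)} \right)} + D} = \sqrt{\left(-161\right) \left(-5\right) + 3174} = \sqrt{805 + 3174} = \sqrt{3979}$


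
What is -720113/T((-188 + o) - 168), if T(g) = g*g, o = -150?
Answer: -720113/256036 ≈ -2.8125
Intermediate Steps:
T(g) = g²
-720113/T((-188 + o) - 168) = -720113/((-188 - 150) - 168)² = -720113/(-338 - 168)² = -720113/((-506)²) = -720113/256036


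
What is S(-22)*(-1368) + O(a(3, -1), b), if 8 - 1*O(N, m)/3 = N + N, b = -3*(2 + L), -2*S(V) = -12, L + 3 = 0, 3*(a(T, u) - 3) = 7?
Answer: -8216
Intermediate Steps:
a(T, u) = 16/3 (a(T, u) = 3 + (⅓)*7 = 3 + 7/3 = 16/3)
L = -3 (L = -3 + 0 = -3)
S(V) = 6 (S(V) = -½*(-12) = 6)
b = 3 (b = -3*(2 - 3) = -3*(-1) = 3)
O(N, m) = 24 - 6*N (O(N, m) = 24 - 3*(N + N) = 24 - 6*N)
S(-22)*(-1368) + O(a(3, -1), b) = 6*(-1368) + (24 - 6*16/3) = -8208 + (24 - 32) = -8208 - 8 = -8216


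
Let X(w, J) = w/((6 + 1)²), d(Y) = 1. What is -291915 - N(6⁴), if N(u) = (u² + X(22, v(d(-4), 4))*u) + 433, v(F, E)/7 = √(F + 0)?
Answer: -96654748/49 ≈ -1.9725e+6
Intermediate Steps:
v(F, E) = 7*√F (v(F, E) = 7*√(F + 0) = 7*√F)
X(w, J) = w/49 (X(w, J) = w/(7²) = w/49)
N(u) = 433 + u² + 22*u/49 (N(u) = (u² + ((1/49)*22)*u) + 433 = (u² + 22*u/49) + 433 = 433 + u² + 22*u/49)
-291915 - N(6⁴) = -291915 - (433 + (6⁴)² + (22/49)*6⁴) = -291915 - (433 + 1296² + (22/49)*1296) = -291915 - (433 + 1679616 + 28512/49) = -291915 - 1*82350913/49 = -291915 - 82350913/49 = -96654748/49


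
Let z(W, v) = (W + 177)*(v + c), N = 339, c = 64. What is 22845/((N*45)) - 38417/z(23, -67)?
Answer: 13327963/203400 ≈ 65.526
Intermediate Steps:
z(W, v) = (64 + v)*(177 + W) (z(W, v) = (W + 177)*(v + 64) = (177 + W)*(64 + v) = (64 + v)*(177 + W))
22845/((N*45)) - 38417/z(23, -67) = 22845/((339*45)) - 38417/(11328 + 64*23 + 177*(-67) + 23*(-67)) = 22845/15255 - 38417/(11328 + 1472 - 11859 - 1541) = 22845*(1/15255) - 38417/(-600) = 1523/1017 - 38417*(-1/600) = 1523/1017 + 38417/600 = 13327963/203400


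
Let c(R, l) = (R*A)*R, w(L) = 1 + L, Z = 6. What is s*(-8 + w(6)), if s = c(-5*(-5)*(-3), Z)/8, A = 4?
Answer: -5625/2 ≈ -2812.5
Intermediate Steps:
c(R, l) = 4*R² (c(R, l) = (R*4)*R = (4*R)*R = 4*R²)
s = 5625/2 (s = (4*(-5*(-5)*(-3))²)/8 = (4*(25*(-3))²)*(⅛) = (4*(-75)²)*(⅛) = (4*5625)*(⅛) = 22500*(⅛) = 5625/2 ≈ 2812.5)
s*(-8 + w(6)) = 5625*(-8 + (1 + 6))/2 = 5625*(-8 + 7)/2 = (5625/2)*(-1) = -5625/2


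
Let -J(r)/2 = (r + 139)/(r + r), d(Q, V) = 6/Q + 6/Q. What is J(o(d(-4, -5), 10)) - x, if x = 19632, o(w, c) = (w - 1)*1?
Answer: -78393/4 ≈ -19598.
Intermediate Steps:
d(Q, V) = 12/Q
o(w, c) = -1 + w (o(w, c) = (-1 + w)*1 = -1 + w)
J(r) = -(139 + r)/r (J(r) = -2*(r + 139)/(r + r) = -2*(139 + r)/(2*r) = -2*(139 + r)*1/(2*r) = -(139 + r)/r)
J(o(d(-4, -5), 10)) - x = (-139 - (-1 + 12/(-4)))/(-1 + 12/(-4)) - 1*19632 = (-139 - (-1 + 12*(-¼)))/(-1 + 12*(-¼)) - 19632 = (-139 - (-1 - 3))/(-1 - 3) - 19632 = (-139 - 1*(-4))/(-4) - 19632 = -(-139 + 4)/4 - 19632 = -¼*(-135) - 19632 = 135/4 - 19632 = -78393/4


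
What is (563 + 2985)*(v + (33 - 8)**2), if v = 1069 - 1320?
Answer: 1326952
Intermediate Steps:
v = -251
(563 + 2985)*(v + (33 - 8)**2) = (563 + 2985)*(-251 + (33 - 8)**2) = 3548*(-251 + 25**2) = 3548*(-251 + 625) = 3548*374 = 1326952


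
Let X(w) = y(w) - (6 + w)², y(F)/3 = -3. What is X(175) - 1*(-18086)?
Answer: -14684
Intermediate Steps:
y(F) = -9 (y(F) = 3*(-3) = -9)
X(w) = -9 - (6 + w)²
X(175) - 1*(-18086) = (-9 - (6 + 175)²) - 1*(-18086) = (-9 - 1*181²) + 18086 = (-9 - 1*32761) + 18086 = (-9 - 32761) + 18086 = -32770 + 18086 = -14684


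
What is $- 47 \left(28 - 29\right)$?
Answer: $47$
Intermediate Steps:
$- 47 \left(28 - 29\right) = \left(-47\right) \left(-1\right) = 47$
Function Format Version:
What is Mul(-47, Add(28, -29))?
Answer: 47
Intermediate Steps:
Mul(-47, Add(28, -29)) = Mul(-47, -1) = 47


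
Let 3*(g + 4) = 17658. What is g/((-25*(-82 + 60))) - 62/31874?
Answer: 46862192/4382675 ≈ 10.693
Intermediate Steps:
g = 5882 (g = -4 + (⅓)*17658 = -4 + 5886 = 5882)
g/((-25*(-82 + 60))) - 62/31874 = 5882/((-25*(-82 + 60))) - 62/31874 = 5882/((-25*(-22))) - 62*1/31874 = 5882/550 - 31/15937 = 5882*(1/550) - 31/15937 = 2941/275 - 31/15937 = 46862192/4382675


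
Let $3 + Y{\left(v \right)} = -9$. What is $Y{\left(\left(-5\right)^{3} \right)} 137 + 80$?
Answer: $-1564$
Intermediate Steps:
$Y{\left(v \right)} = -12$ ($Y{\left(v \right)} = -3 - 9 = -12$)
$Y{\left(\left(-5\right)^{3} \right)} 137 + 80 = \left(-12\right) 137 + 80 = -1644 + 80 = -1564$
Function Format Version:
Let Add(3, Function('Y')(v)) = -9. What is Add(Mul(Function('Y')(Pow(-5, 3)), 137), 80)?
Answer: -1564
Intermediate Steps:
Function('Y')(v) = -12 (Function('Y')(v) = Add(-3, -9) = -12)
Add(Mul(Function('Y')(Pow(-5, 3)), 137), 80) = Add(Mul(-12, 137), 80) = Add(-1644, 80) = -1564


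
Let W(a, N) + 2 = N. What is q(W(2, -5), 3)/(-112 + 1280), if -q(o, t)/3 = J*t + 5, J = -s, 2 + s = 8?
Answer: 39/1168 ≈ 0.033390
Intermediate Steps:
W(a, N) = -2 + N
s = 6 (s = -2 + 8 = 6)
J = -6 (J = -1*6 = -6)
q(o, t) = -15 + 18*t (q(o, t) = -3*(-6*t + 5) = -3*(5 - 6*t) = -15 + 18*t)
q(W(2, -5), 3)/(-112 + 1280) = (-15 + 18*3)/(-112 + 1280) = (-15 + 54)/1168 = 39*(1/1168) = 39/1168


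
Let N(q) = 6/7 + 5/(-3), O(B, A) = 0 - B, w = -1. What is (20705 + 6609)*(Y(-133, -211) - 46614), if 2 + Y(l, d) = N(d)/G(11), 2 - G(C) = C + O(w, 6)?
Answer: -19099008193/15 ≈ -1.2733e+9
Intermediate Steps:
O(B, A) = -B
N(q) = -17/21 (N(q) = 6*(⅐) + 5*(-⅓) = 6/7 - 5/3 = -17/21)
G(C) = 1 - C (G(C) = 2 - (C - 1*(-1)) = 2 - (C + 1) = 2 - (1 + C) = 2 + (-1 - C) = 1 - C)
Y(l, d) = -403/210 (Y(l, d) = -2 - 17/(21*(1 - 1*11)) = -2 - 17/(21*(1 - 11)) = -2 - 17/21/(-10) = -2 - 17/21*(-⅒) = -2 + 17/210 = -403/210)
(20705 + 6609)*(Y(-133, -211) - 46614) = (20705 + 6609)*(-403/210 - 46614) = 27314*(-9789343/210) = -19099008193/15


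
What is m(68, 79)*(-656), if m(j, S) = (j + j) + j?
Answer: -133824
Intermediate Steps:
m(j, S) = 3*j (m(j, S) = 2*j + j = 3*j)
m(68, 79)*(-656) = (3*68)*(-656) = 204*(-656) = -133824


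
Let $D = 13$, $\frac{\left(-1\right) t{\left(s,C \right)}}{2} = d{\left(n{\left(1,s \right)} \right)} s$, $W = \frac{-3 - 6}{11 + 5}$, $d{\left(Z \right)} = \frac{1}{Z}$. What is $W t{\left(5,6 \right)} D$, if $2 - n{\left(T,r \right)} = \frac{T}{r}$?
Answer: $\frac{325}{8} \approx 40.625$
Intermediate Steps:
$n{\left(T,r \right)} = 2 - \frac{T}{r}$
$W = - \frac{9}{16} \approx -0.5625$
$t{\left(s,C \right)} = - \frac{2 s}{2 - \frac{1}{s}}$ ($t{\left(s,C \right)} = - 2 \frac{s}{2 - 1 \frac{1}{s}} = - 2 \frac{s}{2 - \frac{1}{s}} = - \frac{2 s}{2 - \frac{1}{s}}$)
$W t{\left(5,6 \right)} D = - \frac{9 \left(- \frac{2 \cdot 5^{2}}{-1 + 2 \cdot 5}\right)}{16} \cdot 13 = - \frac{9 \left(\left(-2\right) 25 \frac{1}{-1 + 10}\right)}{16} \cdot 13 = - \frac{9 \left(\left(-2\right) 25 \cdot \frac{1}{9}\right)}{16} \cdot 13 = \left(- \frac{9}{16}\right) \left(- \frac{50}{9}\right) 13 = \frac{25}{8} \cdot 13 = \frac{325}{8}$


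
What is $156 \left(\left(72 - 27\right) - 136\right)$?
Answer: $-14196$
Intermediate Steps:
$156 \left(\left(72 - 27\right) - 136\right) = 156 \left(45 - 136\right) = 156 \left(-91\right) = -14196$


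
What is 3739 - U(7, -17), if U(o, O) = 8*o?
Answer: 3683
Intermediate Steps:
3739 - U(7, -17) = 3739 - 8*7 = 3739 - 1*56 = 3739 - 56 = 3683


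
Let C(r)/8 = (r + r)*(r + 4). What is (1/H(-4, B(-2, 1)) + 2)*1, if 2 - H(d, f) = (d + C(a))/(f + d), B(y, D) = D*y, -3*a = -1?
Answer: 307/140 ≈ 2.1929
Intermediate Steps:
a = 1/3 (a = -1/3*(-1) = 1/3 ≈ 0.33333)
C(r) = 16*r*(4 + r) (C(r) = 8*((r + r)*(r + 4)) = 8*((2*r)*(4 + r)) = 8*(2*r*(4 + r)) = 16*r*(4 + r))
H(d, f) = 2 - (208/9 + d)/(d + f) (H(d, f) = 2 - (d + 16*(1/3)*(4 + 1/3))/(f + d) = 2 - (d + 16*(1/3)*(13/3))/(d + f) = 2 - (d + 208/9)/(d + f) = 2 - (208/9 + d)/(d + f))
(1/H(-4, B(-2, 1)) + 2)*1 = (1/((-208/9 - 4 + 2*(1*(-2)))/(-4 + 1*(-2))) + 2)*1 = (1/((-208/9 - 4 + 2*(-2))/(-4 - 2)) + 2)*1 = (1/((-208/9 - 4 - 4)/(-6)) + 2)*1 = (1/(-1/6*(-280/9)) + 2)*1 = (1/(140/27) + 2)*1 = (27/140 + 2)*1 = (307/140)*1 = 307/140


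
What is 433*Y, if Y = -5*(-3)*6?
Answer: 38970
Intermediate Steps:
Y = 90 (Y = 15*6 = 90)
433*Y = 433*90 = 38970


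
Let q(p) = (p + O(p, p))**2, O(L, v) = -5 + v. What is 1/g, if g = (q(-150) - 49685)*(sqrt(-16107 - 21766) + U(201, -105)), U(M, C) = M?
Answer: -I/(-8711340*I + 476740*sqrt(313)) ≈ 5.925e-8 - 5.7366e-8*I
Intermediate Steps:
q(p) = (-5 + 2*p)**2 (q(p) = (p + (-5 + p))**2 = (-5 + 2*p)**2)
g = 8711340 + 476740*I*sqrt(313) (g = ((-5 + 2*(-150))**2 - 49685)*(sqrt(-16107 - 21766) + 201) = ((-5 - 300)**2 - 49685)*(sqrt(-37873) + 201) = ((-305)**2 - 49685)*(11*I*sqrt(313) + 201) = (93025 - 49685)*(201 + 11*I*sqrt(313)) = 43340*(201 + 11*I*sqrt(313)) = 8711340 + 476740*I*sqrt(313) ≈ 8.7113e+6 + 8.4344e+6*I)
1/g = 1/(8711340 + 476740*I*sqrt(313))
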